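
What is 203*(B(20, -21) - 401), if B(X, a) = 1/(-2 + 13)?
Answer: -895230/11 ≈ -81385.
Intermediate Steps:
B(X, a) = 1/11
203*(B(20, -21) - 401) = 203*(1/11 - 401) = 203*(-4410/11) = -895230/11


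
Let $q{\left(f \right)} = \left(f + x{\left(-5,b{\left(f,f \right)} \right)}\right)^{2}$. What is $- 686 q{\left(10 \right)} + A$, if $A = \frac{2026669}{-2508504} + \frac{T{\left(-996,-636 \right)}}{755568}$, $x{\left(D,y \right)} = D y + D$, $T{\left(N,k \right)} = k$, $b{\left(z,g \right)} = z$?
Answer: $- \frac{344984345677673}{248341896} \approx -1.3892 \cdot 10^{6}$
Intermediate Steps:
$x{\left(D,y \right)} = D + D y$
$q{\left(f \right)} = \left(-5 - 4 f\right)^{2}$ ($q{\left(f \right)} = \left(f - 5 \left(1 + f\right)\right)^{2} = \left(f - \left(5 + 5 f\right)\right)^{2} = \left(-5 - 4 f\right)^{2}$)
$A = - \frac{200849273}{248341896}$ ($A = \frac{2026669}{-2508504} - \frac{636}{755568} = 2026669 \left(- \frac{1}{2508504}\right) - \frac{1}{1188} = - \frac{2026669}{2508504} - \frac{1}{1188} = - \frac{200849273}{248341896} \approx -0.80876$)
$- 686 q{\left(10 \right)} + A = - 686 \left(5 + 4 \cdot 10\right)^{2} - \frac{200849273}{248341896} = - 686 \left(5 + 40\right)^{2} - \frac{200849273}{248341896} = - 686 \cdot 45^{2} - \frac{200849273}{248341896} = \left(-686\right) 2025 - \frac{200849273}{248341896} = -1389150 - \frac{200849273}{248341896} = - \frac{344984345677673}{248341896}$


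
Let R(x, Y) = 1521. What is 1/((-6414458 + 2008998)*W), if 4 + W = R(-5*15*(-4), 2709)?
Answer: -1/6683082820 ≈ -1.4963e-10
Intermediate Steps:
W = 1517 (W = -4 + 1521 = 1517)
1/((-6414458 + 2008998)*W) = 1/((-6414458 + 2008998)*1517) = (1/1517)/(-4405460) = -1/4405460*1/1517 = -1/6683082820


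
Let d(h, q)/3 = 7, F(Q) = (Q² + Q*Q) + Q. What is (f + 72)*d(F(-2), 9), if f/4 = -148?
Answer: -10920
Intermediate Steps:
F(Q) = Q + 2*Q² (F(Q) = (Q² + Q²) + Q = 2*Q² + Q = Q + 2*Q²)
d(h, q) = 21 (d(h, q) = 3*7 = 21)
f = -592 (f = 4*(-148) = -592)
(f + 72)*d(F(-2), 9) = (-592 + 72)*21 = -520*21 = -10920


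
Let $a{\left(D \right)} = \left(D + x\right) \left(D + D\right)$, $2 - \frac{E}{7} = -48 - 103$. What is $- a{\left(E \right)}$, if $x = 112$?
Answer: $-2533986$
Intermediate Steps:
$E = 1071$ ($E = 14 - 7 \left(-48 - 103\right) = 14 - -1057 = 14 + 1057 = 1071$)
$a{\left(D \right)} = 2 D \left(112 + D\right)$ ($a{\left(D \right)} = \left(D + 112\right) \left(D + D\right) = \left(112 + D\right) 2 D = 2 D \left(112 + D\right)$)
$- a{\left(E \right)} = - 2 \cdot 1071 \left(112 + 1071\right) = - 2 \cdot 1071 \cdot 1183 = \left(-1\right) 2533986 = -2533986$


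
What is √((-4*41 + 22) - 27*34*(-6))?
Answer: √5366 ≈ 73.253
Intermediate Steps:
√((-4*41 + 22) - 27*34*(-6)) = √((-164 + 22) - 918*(-6)) = √(-142 + 5508) = √5366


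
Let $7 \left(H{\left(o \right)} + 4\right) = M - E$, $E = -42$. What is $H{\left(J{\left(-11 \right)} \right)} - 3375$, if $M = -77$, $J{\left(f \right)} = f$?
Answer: $-3384$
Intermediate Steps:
$H{\left(o \right)} = -9$ ($H{\left(o \right)} = -4 + \frac{-77 - -42}{7} = -4 + \frac{-77 + 42}{7} = -4 + \frac{1}{7} \left(-35\right) = -4 - 5 = -9$)
$H{\left(J{\left(-11 \right)} \right)} - 3375 = -9 - 3375 = -3384$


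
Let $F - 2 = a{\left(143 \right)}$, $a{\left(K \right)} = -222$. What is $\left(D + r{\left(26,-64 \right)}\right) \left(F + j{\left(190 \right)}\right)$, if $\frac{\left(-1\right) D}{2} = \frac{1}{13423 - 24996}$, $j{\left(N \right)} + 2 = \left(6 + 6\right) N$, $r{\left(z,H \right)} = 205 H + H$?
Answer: $- \frac{314006408940}{11573} \approx -2.7133 \cdot 10^{7}$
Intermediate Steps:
$r{\left(z,H \right)} = 206 H$
$j{\left(N \right)} = -2 + 12 N$ ($j{\left(N \right)} = -2 + \left(6 + 6\right) N = -2 + 12 N$)
$F = -220$ ($F = 2 - 222 = -220$)
$D = \frac{2}{11573}$ ($D = - \frac{2}{13423 - 24996} = - \frac{2}{-11573} = \left(-2\right) \left(- \frac{1}{11573}\right) = \frac{2}{11573} \approx 0.00017282$)
$\left(D + r{\left(26,-64 \right)}\right) \left(F + j{\left(190 \right)}\right) = \left(\frac{2}{11573} + 206 \left(-64\right)\right) \left(-220 + \left(-2 + 12 \cdot 190\right)\right) = \left(\frac{2}{11573} - 13184\right) \left(-220 + \left(-2 + 2280\right)\right) = - \frac{152578430 \left(-220 + 2278\right)}{11573} = \left(- \frac{152578430}{11573}\right) 2058 = - \frac{314006408940}{11573}$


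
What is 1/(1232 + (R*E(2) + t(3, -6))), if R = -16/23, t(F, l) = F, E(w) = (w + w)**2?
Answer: 23/28149 ≈ 0.00081708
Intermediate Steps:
E(w) = 4*w**2 (E(w) = (2*w)**2 = 4*w**2)
R = -16/23 (R = -16*1/23 = -16/23 ≈ -0.69565)
1/(1232 + (R*E(2) + t(3, -6))) = 1/(1232 + (-64*2**2/23 + 3)) = 1/(1232 + (-64*4/23 + 3)) = 1/(1232 + (-16/23*16 + 3)) = 1/(1232 + (-256/23 + 3)) = 1/(1232 - 187/23) = 1/(28149/23) = 23/28149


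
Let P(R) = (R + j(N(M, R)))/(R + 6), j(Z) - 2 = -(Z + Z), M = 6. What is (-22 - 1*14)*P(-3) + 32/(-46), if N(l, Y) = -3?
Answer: -1396/23 ≈ -60.696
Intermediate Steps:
j(Z) = 2 - 2*Z (j(Z) = 2 - (Z + Z) = 2 - 2*Z)
P(R) = (8 + R)/(6 + R) (P(R) = (R + (2 - 2*(-3)))/(R + 6) = (R + (2 + 6))/(6 + R) = (R + 8)/(6 + R) = (8 + R)/(6 + R))
(-22 - 1*14)*P(-3) + 32/(-46) = (-22 - 1*14)*((8 - 3)/(6 - 3)) + 32/(-46) = (-22 - 14)*(5/3) + 32*(-1/46) = -12*5 - 16/23 = -36*5/3 - 16/23 = -60 - 16/23 = -1396/23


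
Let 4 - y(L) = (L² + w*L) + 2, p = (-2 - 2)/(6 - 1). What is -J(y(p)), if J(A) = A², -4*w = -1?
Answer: -1521/625 ≈ -2.4336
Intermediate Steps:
p = -⅘ (p = -4/5 = -4*⅕ = -⅘ ≈ -0.80000)
w = ¼ (w = -¼*(-1) = ¼ ≈ 0.25000)
y(L) = 2 - L² - L/4 (y(L) = 4 - ((L² + L/4) + 2) = 4 - (2 + L² + L/4) = 4 + (-2 - L² - L/4) = 2 - L² - L/4)
-J(y(p)) = -(2 - (-⅘)² - ¼*(-⅘))² = -(2 - 1*16/25 + ⅕)² = -(2 - 16/25 + ⅕)² = -(39/25)² = -1*1521/625 = -1521/625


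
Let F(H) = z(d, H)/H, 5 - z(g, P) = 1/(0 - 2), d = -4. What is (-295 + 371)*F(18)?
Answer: 209/9 ≈ 23.222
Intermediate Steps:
z(g, P) = 11/2 (z(g, P) = 5 - 1/(0 - 2) = 5 - 1/(-2) = 5 - 1*(-½) = 5 + ½ = 11/2)
F(H) = 11/(2*H)
(-295 + 371)*F(18) = (-295 + 371)*((11/2)/18) = 76*((11/2)*(1/18)) = 76*(11/36) = 209/9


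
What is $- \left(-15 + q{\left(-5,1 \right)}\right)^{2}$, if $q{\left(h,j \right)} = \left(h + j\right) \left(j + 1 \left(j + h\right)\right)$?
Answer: $-9$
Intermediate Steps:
$q{\left(h,j \right)} = \left(h + j\right) \left(h + 2 j\right)$ ($q{\left(h,j \right)} = \left(h + j\right) \left(j + 1 \left(h + j\right)\right) = \left(h + j\right) \left(j + \left(h + j\right)\right) = \left(h + j\right) \left(h + 2 j\right)$)
$- \left(-15 + q{\left(-5,1 \right)}\right)^{2} = - \left(-15 + \left(\left(-5\right)^{2} + 2 \cdot 1^{2} + 3 \left(-5\right) 1\right)\right)^{2} = - \left(-15 + \left(25 + 2 \cdot 1 - 15\right)\right)^{2} = - \left(-15 + \left(25 + 2 - 15\right)\right)^{2} = - \left(-15 + 12\right)^{2} = - \left(-3\right)^{2} = \left(-1\right) 9 = -9$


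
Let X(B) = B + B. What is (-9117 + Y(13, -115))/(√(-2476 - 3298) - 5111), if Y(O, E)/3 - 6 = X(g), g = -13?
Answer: 2233507/1244195 + 437*I*√5774/1244195 ≈ 1.7951 + 0.026689*I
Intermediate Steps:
X(B) = 2*B
Y(O, E) = -60 (Y(O, E) = 18 + 3*(2*(-13)) = 18 + 3*(-26) = 18 - 78 = -60)
(-9117 + Y(13, -115))/(√(-2476 - 3298) - 5111) = (-9117 - 60)/(√(-2476 - 3298) - 5111) = -9177/(√(-5774) - 5111) = -9177/(I*√5774 - 5111) = -9177/(-5111 + I*√5774)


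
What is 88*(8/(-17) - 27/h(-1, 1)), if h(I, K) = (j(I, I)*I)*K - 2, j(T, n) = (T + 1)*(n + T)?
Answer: 19492/17 ≈ 1146.6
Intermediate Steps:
j(T, n) = (1 + T)*(T + n)
h(I, K) = -2 + I*K*(2*I + 2*I²) (h(I, K) = ((I + I + I² + I*I)*I)*K - 2 = ((I + I + I² + I²)*I)*K - 2 = ((2*I + 2*I²)*I)*K - 2 = (I*(2*I + 2*I²))*K - 2 = I*K*(2*I + 2*I²) - 2 = -2 + I*K*(2*I + 2*I²))
88*(8/(-17) - 27/h(-1, 1)) = 88*(8/(-17) - 27/(-2 + 2*1*(-1)²*(1 - 1))) = 88*(8*(-1/17) - 27/(-2 + 2*1*1*0)) = 88*(-8/17 - 27/(-2 + 0)) = 88*(-8/17 - 27/(-2)) = 88*(-8/17 - 27*(-½)) = 88*(-8/17 + 27/2) = 88*(443/34) = 19492/17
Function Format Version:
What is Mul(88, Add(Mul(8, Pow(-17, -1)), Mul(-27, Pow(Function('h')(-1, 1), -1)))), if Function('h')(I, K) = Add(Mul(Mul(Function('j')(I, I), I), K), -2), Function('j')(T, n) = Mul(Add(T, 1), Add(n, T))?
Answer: Rational(19492, 17) ≈ 1146.6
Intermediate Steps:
Function('j')(T, n) = Mul(Add(1, T), Add(T, n))
Function('h')(I, K) = Add(-2, Mul(I, K, Add(Mul(2, I), Mul(2, Pow(I, 2))))) (Function('h')(I, K) = Add(Mul(Mul(Add(I, I, Pow(I, 2), Mul(I, I)), I), K), -2) = Add(Mul(Mul(Add(I, I, Pow(I, 2), Pow(I, 2)), I), K), -2) = Add(Mul(Mul(Add(Mul(2, I), Mul(2, Pow(I, 2))), I), K), -2) = Add(Mul(Mul(I, Add(Mul(2, I), Mul(2, Pow(I, 2)))), K), -2) = Add(Mul(I, K, Add(Mul(2, I), Mul(2, Pow(I, 2)))), -2) = Add(-2, Mul(I, K, Add(Mul(2, I), Mul(2, Pow(I, 2))))))
Mul(88, Add(Mul(8, Pow(-17, -1)), Mul(-27, Pow(Function('h')(-1, 1), -1)))) = Mul(88, Add(Mul(8, Pow(-17, -1)), Mul(-27, Pow(Add(-2, Mul(2, 1, Pow(-1, 2), Add(1, -1))), -1)))) = Mul(88, Add(Mul(8, Rational(-1, 17)), Mul(-27, Pow(Add(-2, Mul(2, 1, 1, 0)), -1)))) = Mul(88, Add(Rational(-8, 17), Mul(-27, Pow(Add(-2, 0), -1)))) = Mul(88, Add(Rational(-8, 17), Mul(-27, Pow(-2, -1)))) = Mul(88, Add(Rational(-8, 17), Mul(-27, Rational(-1, 2)))) = Mul(88, Add(Rational(-8, 17), Rational(27, 2))) = Mul(88, Rational(443, 34)) = Rational(19492, 17)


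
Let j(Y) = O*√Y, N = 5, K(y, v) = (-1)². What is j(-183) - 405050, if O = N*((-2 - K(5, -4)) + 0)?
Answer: -405050 - 15*I*√183 ≈ -4.0505e+5 - 202.92*I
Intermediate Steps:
K(y, v) = 1
O = -15 (O = 5*((-2 - 1*1) + 0) = 5*((-2 - 1) + 0) = 5*(-3 + 0) = 5*(-3) = -15)
j(Y) = -15*√Y
j(-183) - 405050 = -15*I*√183 - 405050 = -405050 - 15*I*√183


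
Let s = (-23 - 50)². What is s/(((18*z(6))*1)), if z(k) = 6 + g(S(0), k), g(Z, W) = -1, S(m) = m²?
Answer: 5329/90 ≈ 59.211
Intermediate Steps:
z(k) = 5 (z(k) = 6 - 1 = 5)
s = 5329 (s = (-73)² = 5329)
s/(((18*z(6))*1)) = 5329/(((18*5)*1)) = 5329/((90*1)) = 5329/90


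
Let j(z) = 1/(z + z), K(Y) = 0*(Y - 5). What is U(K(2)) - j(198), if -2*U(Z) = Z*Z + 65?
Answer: -12871/396 ≈ -32.503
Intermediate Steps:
K(Y) = 0 (K(Y) = 0*(-5 + Y) = 0)
U(Z) = -65/2 - Z**2/2 (U(Z) = -(Z*Z + 65)/2 = -(Z**2 + 65)/2 = -(65 + Z**2)/2 = -65/2 - Z**2/2)
j(z) = 1/(2*z)
U(K(2)) - j(198) = (-65/2 - 1/2*0**2) - 1/(2*198) = (-65/2 - 1/2*0) - 1/(2*198) = (-65/2 + 0) - 1*1/396 = -65/2 - 1/396 = -12871/396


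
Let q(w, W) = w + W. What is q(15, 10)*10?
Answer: 250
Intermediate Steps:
q(w, W) = W + w
q(15, 10)*10 = (10 + 15)*10 = 25*10 = 250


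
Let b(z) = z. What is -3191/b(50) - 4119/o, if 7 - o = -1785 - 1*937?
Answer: -8914189/136450 ≈ -65.329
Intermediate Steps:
o = 2729 (o = 7 - (-1785 - 1*937) = 7 - (-1785 - 937) = 7 - 1*(-2722) = 7 + 2722 = 2729)
-3191/b(50) - 4119/o = -3191/50 - 4119/2729 = -8914189/136450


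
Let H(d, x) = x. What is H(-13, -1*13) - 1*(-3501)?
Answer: 3488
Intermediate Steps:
H(-13, -1*13) - 1*(-3501) = -1*13 - 1*(-3501) = -13 + 3501 = 3488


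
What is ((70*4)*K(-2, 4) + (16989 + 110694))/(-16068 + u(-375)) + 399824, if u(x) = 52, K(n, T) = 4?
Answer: 6403452381/16016 ≈ 3.9982e+5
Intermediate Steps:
((70*4)*K(-2, 4) + (16989 + 110694))/(-16068 + u(-375)) + 399824 = ((70*4)*4 + (16989 + 110694))/(-16068 + 52) + 399824 = (280*4 + 127683)/(-16016) + 399824 = (1120 + 127683)*(-1/16016) + 399824 = 128803*(-1/16016) + 399824 = -128803/16016 + 399824 = 6403452381/16016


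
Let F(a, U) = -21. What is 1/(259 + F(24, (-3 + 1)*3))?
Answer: 1/238 ≈ 0.0042017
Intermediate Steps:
1/(259 + F(24, (-3 + 1)*3)) = 1/(259 - 21) = 1/238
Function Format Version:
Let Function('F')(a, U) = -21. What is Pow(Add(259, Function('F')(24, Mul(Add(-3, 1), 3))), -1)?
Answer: Rational(1, 238) ≈ 0.0042017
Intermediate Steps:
Pow(Add(259, Function('F')(24, Mul(Add(-3, 1), 3))), -1) = Pow(Add(259, -21), -1) = Pow(238, -1) = Rational(1, 238)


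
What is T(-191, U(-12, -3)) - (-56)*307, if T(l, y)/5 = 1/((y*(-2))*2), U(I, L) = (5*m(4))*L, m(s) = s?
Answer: 825217/48 ≈ 17192.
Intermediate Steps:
U(I, L) = 20*L (U(I, L) = (5*4)*L = 20*L)
T(l, y) = -5/(4*y) (T(l, y) = 5/(((y*(-2))*2)) = 5/((-2*y*2)) = 5/((-4*y)) = 5*(-1/(4*y)) = -5/(4*y))
T(-191, U(-12, -3)) - (-56)*307 = -5/(4*(20*(-3))) - (-56)*307 = -5/4/(-60) - 1*(-17192) = -5/4*(-1/60) + 17192 = 1/48 + 17192 = 825217/48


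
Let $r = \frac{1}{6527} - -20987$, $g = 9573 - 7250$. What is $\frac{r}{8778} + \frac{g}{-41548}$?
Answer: $\frac{2779120196131}{1190225680644} \approx 2.335$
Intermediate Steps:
$g = 2323$ ($g = 9573 - 7250 = 2323$)
$r = \frac{136982150}{6527}$ ($r = \frac{1}{6527} + 20987 = \frac{136982150}{6527} \approx 20987.0$)
$\frac{r}{8778} + \frac{g}{-41548} = \frac{136982150}{6527 \cdot 8778} + \frac{2323}{-41548} = \frac{136982150}{6527} \cdot \frac{1}{8778} + 2323 \left(- \frac{1}{41548}\right) = \frac{68491075}{28647003} - \frac{2323}{41548} = \frac{2779120196131}{1190225680644}$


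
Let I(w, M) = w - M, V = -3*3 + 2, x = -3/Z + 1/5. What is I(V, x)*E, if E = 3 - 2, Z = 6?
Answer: -67/10 ≈ -6.7000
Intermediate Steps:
x = -3/10 (x = -3/6 + 1/5 = -3*⅙ + 1*(⅕) = -½ + ⅕ = -3/10 ≈ -0.30000)
E = 1
V = -7 (V = -9 + 2 = -7)
I(V, x)*E = (-7 - 1*(-3/10))*1 = (-7 + 3/10)*1 = -67/10*1 = -67/10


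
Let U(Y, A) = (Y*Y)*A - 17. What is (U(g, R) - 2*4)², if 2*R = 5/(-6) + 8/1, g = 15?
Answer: 9765625/16 ≈ 6.1035e+5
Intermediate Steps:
R = 43/12 (R = (5/(-6) + 8/1)/2 = (5*(-⅙) + 8*1)/2 = (-⅚ + 8)/2 = (½)*(43/6) = 43/12 ≈ 3.5833)
U(Y, A) = -17 + A*Y² (U(Y, A) = Y²*A - 17 = A*Y² - 17 = -17 + A*Y²)
(U(g, R) - 2*4)² = ((-17 + (43/12)*15²) - 2*4)² = ((-17 + (43/12)*225) - 8)² = ((-17 + 3225/4) - 8)² = (3157/4 - 8)² = (3125/4)² = 9765625/16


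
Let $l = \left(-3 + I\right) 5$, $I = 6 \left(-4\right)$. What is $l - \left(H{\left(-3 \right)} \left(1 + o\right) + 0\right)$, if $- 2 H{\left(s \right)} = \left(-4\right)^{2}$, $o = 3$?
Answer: $-103$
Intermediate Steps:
$I = -24$
$H{\left(s \right)} = -8$ ($H{\left(s \right)} = - \frac{\left(-4\right)^{2}}{2} = \left(- \frac{1}{2}\right) 16 = -8$)
$l = -135$ ($l = \left(-3 - 24\right) 5 = \left(-27\right) 5 = -135$)
$l - \left(H{\left(-3 \right)} \left(1 + o\right) + 0\right) = -135 - \left(- 8 \left(1 + 3\right) + 0\right) = -135 - \left(\left(-8\right) 4 + 0\right) = -135 - \left(-32 + 0\right) = -135 - -32 = -135 + 32 = -103$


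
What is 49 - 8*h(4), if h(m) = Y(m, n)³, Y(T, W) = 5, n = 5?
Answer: -951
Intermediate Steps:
h(m) = 125 (h(m) = 5³ = 125)
49 - 8*h(4) = 49 - 8*125 = 49 - 1000 = -951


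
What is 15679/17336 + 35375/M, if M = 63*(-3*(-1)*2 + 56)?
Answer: 337251587/33857208 ≈ 9.9610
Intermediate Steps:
M = 3906 (M = 63*(3*2 + 56) = 63*(6 + 56) = 63*62 = 3906)
15679/17336 + 35375/M = 15679/17336 + 35375/3906 = 337251587/33857208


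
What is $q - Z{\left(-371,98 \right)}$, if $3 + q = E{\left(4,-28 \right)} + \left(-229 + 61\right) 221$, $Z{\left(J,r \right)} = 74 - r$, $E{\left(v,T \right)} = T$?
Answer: $-37135$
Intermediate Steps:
$q = -37159$ ($q = -3 + \left(-28 + \left(-229 + 61\right) 221\right) = -3 - 37156 = -37159$)
$q - Z{\left(-371,98 \right)} = -37159 - \left(74 - 98\right) = -37159 - -24 = -37159 + 24 = -37135$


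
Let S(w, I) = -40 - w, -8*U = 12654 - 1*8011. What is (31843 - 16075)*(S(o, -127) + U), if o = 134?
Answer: -11894985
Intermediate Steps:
U = -4643/8 (U = -(12654 - 1*8011)/8 = -(12654 - 8011)/8 = -⅛*4643 = -4643/8 ≈ -580.38)
(31843 - 16075)*(S(o, -127) + U) = (31843 - 16075)*((-40 - 1*134) - 4643/8) = 15768*((-40 - 134) - 4643/8) = 15768*(-174 - 4643/8) = 15768*(-6035/8) = -11894985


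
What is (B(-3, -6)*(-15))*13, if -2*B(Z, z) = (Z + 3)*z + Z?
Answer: -585/2 ≈ -292.50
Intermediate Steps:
B(Z, z) = -Z/2 - z*(3 + Z)/2 (B(Z, z) = -((Z + 3)*z + Z)/2 = -((3 + Z)*z + Z)/2 = -(z*(3 + Z) + Z)/2 = -(Z + z*(3 + Z))/2 = -Z/2 - z*(3 + Z)/2)
(B(-3, -6)*(-15))*13 = ((-3/2*(-6) - ½*(-3) - ½*(-3)*(-6))*(-15))*13 = ((9 + 3/2 - 9)*(-15))*13 = ((3/2)*(-15))*13 = -45/2*13 = -585/2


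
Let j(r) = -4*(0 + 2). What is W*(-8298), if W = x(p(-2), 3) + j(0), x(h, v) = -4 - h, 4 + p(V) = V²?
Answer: 99576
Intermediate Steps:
p(V) = -4 + V²
j(r) = -8 (j(r) = -4*2 = -8)
W = -12 (W = (-4 - (-4 + (-2)²)) - 8 = (-4 - (-4 + 4)) - 8 = (-4 - 1*0) - 8 = (-4 + 0) - 8 = -4 - 8 = -12)
W*(-8298) = -12*(-8298) = 99576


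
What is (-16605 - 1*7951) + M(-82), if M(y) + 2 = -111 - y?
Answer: -24587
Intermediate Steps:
M(y) = -113 - y (M(y) = -2 + (-111 - y) = -113 - y)
(-16605 - 1*7951) + M(-82) = (-16605 - 1*7951) + (-113 - 1*(-82)) = (-16605 - 7951) + (-113 + 82) = -24556 - 31 = -24587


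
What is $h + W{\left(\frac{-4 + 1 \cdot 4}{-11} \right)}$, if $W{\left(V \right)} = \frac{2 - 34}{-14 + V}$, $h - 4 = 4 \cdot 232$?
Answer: $\frac{6540}{7} \approx 934.29$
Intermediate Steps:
$h = 932$ ($h = 4 + 4 \cdot 232 = 4 + 928 = 932$)
$W{\left(V \right)} = - \frac{32}{-14 + V}$
$h + W{\left(\frac{-4 + 1 \cdot 4}{-11} \right)} = 932 - \frac{32}{-14 + \frac{-4 + 1 \cdot 4}{-11}} = 932 - \frac{32}{-14 + \left(-4 + 4\right) \left(- \frac{1}{11}\right)} = 932 - \frac{32}{-14 + 0 \left(- \frac{1}{11}\right)} = 932 - \frac{32}{-14 + 0} = 932 - \frac{32}{-14} = 932 - - \frac{16}{7} = 932 + \frac{16}{7} = \frac{6540}{7}$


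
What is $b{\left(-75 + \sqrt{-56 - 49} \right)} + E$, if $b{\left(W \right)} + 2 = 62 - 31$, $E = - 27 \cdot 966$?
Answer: $-26053$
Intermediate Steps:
$E = -26082$ ($E = \left(-1\right) 26082 = -26082$)
$b{\left(W \right)} = 29$ ($b{\left(W \right)} = -2 + \left(62 - 31\right) = -2 + 31 = 29$)
$b{\left(-75 + \sqrt{-56 - 49} \right)} + E = 29 - 26082 = -26053$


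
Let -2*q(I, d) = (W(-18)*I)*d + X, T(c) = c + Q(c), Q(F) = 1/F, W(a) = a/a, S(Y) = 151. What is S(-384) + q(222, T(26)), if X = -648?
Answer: -62797/26 ≈ -2415.3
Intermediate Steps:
W(a) = 1
Q(F) = 1/F
T(c) = c + 1/c
q(I, d) = 324 - I*d/2 (q(I, d) = -((1*I)*d - 648)/2 = -(I*d - 648)/2 = -(-648 + I*d)/2 = 324 - I*d/2)
S(-384) + q(222, T(26)) = 151 + (324 - ½*222*(26 + 1/26)) = 151 + (324 - ½*222*677/26) = 151 + (324 - 75147/26) = 151 - 66723/26 = -62797/26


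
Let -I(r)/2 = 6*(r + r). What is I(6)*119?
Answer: -17136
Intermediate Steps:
I(r) = -24*r (I(r) = -12*(r + r) = -12*2*r = -24*r)
I(6)*119 = -24*6*119 = -144*119 = -17136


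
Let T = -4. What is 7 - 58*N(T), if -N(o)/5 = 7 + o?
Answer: 877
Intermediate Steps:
N(o) = -35 - 5*o (N(o) = -5*(7 + o) = -35 - 5*o)
7 - 58*N(T) = 7 - 58*(-35 - 5*(-4)) = 7 - 58*(-35 + 20) = 7 - 58*(-15) = 7 + 870 = 877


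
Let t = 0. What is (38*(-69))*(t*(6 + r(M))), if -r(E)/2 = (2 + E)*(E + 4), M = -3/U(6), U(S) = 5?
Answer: 0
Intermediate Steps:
M = -⅗ (M = -3/5 = -3*⅕ = -⅗ ≈ -0.60000)
r(E) = -2*(2 + E)*(4 + E) (r(E) = -2*(2 + E)*(E + 4) = -2*(2 + E)*(4 + E))
(38*(-69))*(t*(6 + r(M))) = (38*(-69))*(0*(6 + (-16 - 12*(-⅗) - 2*(-⅗)²))) = -0*(6 + (-16 + 36/5 - 2*9/25)) = -0*(6 + (-16 + 36/5 - 18/25)) = -0*(6 - 238/25) = -0*(-88)/25 = -2622*0 = 0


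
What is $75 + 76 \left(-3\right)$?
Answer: $-153$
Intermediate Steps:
$75 + 76 \left(-3\right) = 75 - 228 = -153$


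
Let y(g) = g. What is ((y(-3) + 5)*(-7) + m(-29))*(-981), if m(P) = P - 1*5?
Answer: 47088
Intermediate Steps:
m(P) = -5 + P (m(P) = P - 5 = -5 + P)
((y(-3) + 5)*(-7) + m(-29))*(-981) = ((-3 + 5)*(-7) + (-5 - 29))*(-981) = (2*(-7) - 34)*(-981) = (-14 - 34)*(-981) = -48*(-981) = 47088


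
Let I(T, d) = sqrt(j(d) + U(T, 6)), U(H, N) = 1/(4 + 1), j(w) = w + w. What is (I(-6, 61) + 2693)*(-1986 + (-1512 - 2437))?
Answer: -15982955 - 1187*sqrt(3055) ≈ -1.6049e+7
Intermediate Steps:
j(w) = 2*w
U(H, N) = 1/5
I(T, d) = sqrt(1/5 + 2*d) (I(T, d) = sqrt(2*d + 1/5) = sqrt(1/5 + 2*d))
(I(-6, 61) + 2693)*(-1986 + (-1512 - 2437)) = (sqrt(5 + 50*61)/5 + 2693)*(-1986 + (-1512 - 2437)) = (sqrt(5 + 3050)/5 + 2693)*(-1986 - 3949) = (sqrt(3055)/5 + 2693)*(-5935) = (2693 + sqrt(3055)/5)*(-5935) = -15982955 - 1187*sqrt(3055)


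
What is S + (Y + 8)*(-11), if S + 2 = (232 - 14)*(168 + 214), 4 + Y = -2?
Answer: 83252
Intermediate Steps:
Y = -6 (Y = -4 - 2 = -6)
S = 83274 (S = -2 + (232 - 14)*(168 + 214) = -2 + 218*382 = -2 + 83276 = 83274)
S + (Y + 8)*(-11) = 83274 + (-6 + 8)*(-11) = 83274 + 2*(-11) = 83274 - 22 = 83252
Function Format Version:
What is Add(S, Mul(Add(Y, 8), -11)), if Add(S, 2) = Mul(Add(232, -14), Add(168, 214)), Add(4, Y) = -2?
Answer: 83252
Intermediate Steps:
Y = -6 (Y = Add(-4, -2) = -6)
S = 83274 (S = Add(-2, Mul(Add(232, -14), Add(168, 214))) = Add(-2, Mul(218, 382)) = Add(-2, 83276) = 83274)
Add(S, Mul(Add(Y, 8), -11)) = Add(83274, Mul(Add(-6, 8), -11)) = Add(83274, Mul(2, -11)) = Add(83274, -22) = 83252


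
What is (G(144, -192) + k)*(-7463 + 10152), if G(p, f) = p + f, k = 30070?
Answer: 80729158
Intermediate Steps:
G(p, f) = f + p
(G(144, -192) + k)*(-7463 + 10152) = ((-192 + 144) + 30070)*(-7463 + 10152) = (-48 + 30070)*2689 = 30022*2689 = 80729158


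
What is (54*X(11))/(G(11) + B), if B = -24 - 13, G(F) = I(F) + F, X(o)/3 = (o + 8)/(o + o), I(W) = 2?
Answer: -513/88 ≈ -5.8295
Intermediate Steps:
X(o) = 3*(8 + o)/(2*o) (X(o) = 3*((o + 8)/(o + o)) = 3*((8 + o)/((2*o))) = 3*((8 + o)*(1/(2*o))) = 3*((8 + o)/(2*o)) = 3*(8 + o)/(2*o))
G(F) = 2 + F
B = -37
(54*X(11))/(G(11) + B) = (54*(3/2 + 12/11))/((2 + 11) - 37) = (54*(3/2 + 12*(1/11)))/(13 - 37) = (54*(3/2 + 12/11))/(-24) = (54*(57/22))*(-1/24) = (1539/11)*(-1/24) = -513/88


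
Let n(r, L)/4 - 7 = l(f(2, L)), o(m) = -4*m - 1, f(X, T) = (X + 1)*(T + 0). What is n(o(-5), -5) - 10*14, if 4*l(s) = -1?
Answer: -113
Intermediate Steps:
f(X, T) = T*(1 + X) (f(X, T) = (1 + X)*T = T*(1 + X))
o(m) = -1 - 4*m
l(s) = -1/4 (l(s) = (1/4)*(-1) = -1/4)
n(r, L) = 27 (n(r, L) = 28 + 4*(-1/4) = 28 - 1 = 27)
n(o(-5), -5) - 10*14 = 27 - 10*14 = 27 - 140 = -113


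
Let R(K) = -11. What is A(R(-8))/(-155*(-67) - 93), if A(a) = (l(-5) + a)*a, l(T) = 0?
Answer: 121/10292 ≈ 0.011757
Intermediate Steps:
A(a) = a**2 (A(a) = (0 + a)*a = a*a = a**2)
A(R(-8))/(-155*(-67) - 93) = (-11)**2/(-155*(-67) - 93) = 121/(10385 - 93) = 121/10292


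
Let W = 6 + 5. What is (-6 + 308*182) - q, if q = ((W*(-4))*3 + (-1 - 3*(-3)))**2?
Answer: 40674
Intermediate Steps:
W = 11
q = 15376 (q = ((11*(-4))*3 + (-1 - 3*(-3)))**2 = (-44*3 + (-1 + 9))**2 = (-132 + 8)**2 = (-124)**2 = 15376)
(-6 + 308*182) - q = (-6 + 308*182) - 1*15376 = (-6 + 56056) - 15376 = 56050 - 15376 = 40674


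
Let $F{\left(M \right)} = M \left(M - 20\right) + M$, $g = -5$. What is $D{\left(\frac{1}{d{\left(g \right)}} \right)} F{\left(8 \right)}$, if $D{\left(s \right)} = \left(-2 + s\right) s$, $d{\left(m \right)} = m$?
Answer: $- \frac{968}{25} \approx -38.72$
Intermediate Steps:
$F{\left(M \right)} = M + M \left(-20 + M\right)$ ($F{\left(M \right)} = M \left(-20 + M\right) + M = M + M \left(-20 + M\right)$)
$D{\left(s \right)} = s \left(-2 + s\right)$
$D{\left(\frac{1}{d{\left(g \right)}} \right)} F{\left(8 \right)} = \frac{-2 + \frac{1}{-5}}{-5} \cdot 8 \left(-19 + 8\right) = - \frac{-2 - \frac{1}{5}}{5} \cdot 8 \left(-11\right) = \left(- \frac{1}{5}\right) \left(- \frac{11}{5}\right) \left(-88\right) = \frac{11}{25} \left(-88\right) = - \frac{968}{25}$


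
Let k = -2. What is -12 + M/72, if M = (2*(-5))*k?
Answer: -211/18 ≈ -11.722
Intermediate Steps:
M = 20 (M = (2*(-5))*(-2) = -10*(-2) = 20)
-12 + M/72 = -12 + 20/72 = -12 + 20*(1/72) = -12 + 5/18 = -211/18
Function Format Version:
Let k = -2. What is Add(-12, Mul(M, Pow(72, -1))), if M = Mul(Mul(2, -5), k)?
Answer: Rational(-211, 18) ≈ -11.722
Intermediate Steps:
M = 20 (M = Mul(Mul(2, -5), -2) = Mul(-10, -2) = 20)
Add(-12, Mul(M, Pow(72, -1))) = Add(-12, Mul(20, Pow(72, -1))) = Add(-12, Mul(20, Rational(1, 72))) = Add(-12, Rational(5, 18)) = Rational(-211, 18)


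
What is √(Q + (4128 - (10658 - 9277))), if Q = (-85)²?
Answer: 6*√277 ≈ 99.860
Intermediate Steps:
Q = 7225
√(Q + (4128 - (10658 - 9277))) = √(7225 + (4128 - (10658 - 9277))) = √(7225 + (4128 - 1*1381)) = √(7225 + (4128 - 1381)) = √(7225 + 2747) = √9972 = 6*√277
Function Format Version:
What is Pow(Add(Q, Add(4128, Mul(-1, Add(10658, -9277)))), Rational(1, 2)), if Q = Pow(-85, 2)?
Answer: Mul(6, Pow(277, Rational(1, 2))) ≈ 99.860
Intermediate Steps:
Q = 7225
Pow(Add(Q, Add(4128, Mul(-1, Add(10658, -9277)))), Rational(1, 2)) = Pow(Add(7225, Add(4128, Mul(-1, Add(10658, -9277)))), Rational(1, 2)) = Pow(Add(7225, Add(4128, Mul(-1, 1381))), Rational(1, 2)) = Pow(Add(7225, Add(4128, -1381)), Rational(1, 2)) = Pow(Add(7225, 2747), Rational(1, 2)) = Pow(9972, Rational(1, 2)) = Mul(6, Pow(277, Rational(1, 2)))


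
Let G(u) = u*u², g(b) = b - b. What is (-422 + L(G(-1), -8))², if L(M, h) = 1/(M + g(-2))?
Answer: 178929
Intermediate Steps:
g(b) = 0
G(u) = u³
L(M, h) = 1/M (L(M, h) = 1/(M + 0) = 1/M)
(-422 + L(G(-1), -8))² = (-422 + 1/((-1)³))² = (-422 + 1/(-1))² = (-422 - 1)² = (-423)² = 178929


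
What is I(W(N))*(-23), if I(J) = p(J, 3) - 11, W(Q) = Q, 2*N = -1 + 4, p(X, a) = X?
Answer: 437/2 ≈ 218.50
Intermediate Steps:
N = 3/2 (N = (-1 + 4)/2 = (1/2)*3 = 3/2 ≈ 1.5000)
I(J) = -11 + J (I(J) = J - 11 = -11 + J)
I(W(N))*(-23) = (-11 + 3/2)*(-23) = -19/2*(-23) = 437/2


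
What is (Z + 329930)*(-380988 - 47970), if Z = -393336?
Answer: 27198510948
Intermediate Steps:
(Z + 329930)*(-380988 - 47970) = (-393336 + 329930)*(-380988 - 47970) = -63406*(-428958) = 27198510948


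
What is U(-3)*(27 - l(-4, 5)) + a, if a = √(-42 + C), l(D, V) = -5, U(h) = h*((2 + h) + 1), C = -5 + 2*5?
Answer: I*√37 ≈ 6.0828*I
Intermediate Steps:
C = 5 (C = -5 + 10 = 5)
U(h) = h*(3 + h)
a = I*√37 (a = √(-42 + 5) = √(-37) = I*√37 ≈ 6.0828*I)
U(-3)*(27 - l(-4, 5)) + a = (-3*(3 - 3))*(27 - 1*(-5)) + I*√37 = (-3*0)*(27 + 5) + I*√37 = 0*32 + I*√37 = 0 + I*√37 = I*√37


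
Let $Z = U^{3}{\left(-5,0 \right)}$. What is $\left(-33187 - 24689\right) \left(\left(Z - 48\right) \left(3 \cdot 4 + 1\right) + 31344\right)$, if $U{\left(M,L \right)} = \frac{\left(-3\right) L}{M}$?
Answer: $-1777950720$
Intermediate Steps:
$U{\left(M,L \right)} = - \frac{3 L}{M}$
$Z = 0$ ($Z = \left(\left(-3\right) 0 \frac{1}{-5}\right)^{3} = \left(\left(-3\right) 0 \left(- \frac{1}{5}\right)\right)^{3} = 0^{3} = 0$)
$\left(-33187 - 24689\right) \left(\left(Z - 48\right) \left(3 \cdot 4 + 1\right) + 31344\right) = \left(-33187 - 24689\right) \left(\left(0 - 48\right) \left(3 \cdot 4 + 1\right) + 31344\right) = - 57876 \left(- 48 \left(12 + 1\right) + 31344\right) = - 57876 \left(\left(-48\right) 13 + 31344\right) = - 57876 \left(-624 + 31344\right) = \left(-57876\right) 30720 = -1777950720$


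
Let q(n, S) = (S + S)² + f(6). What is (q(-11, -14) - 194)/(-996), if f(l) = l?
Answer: -149/249 ≈ -0.59839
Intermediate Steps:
q(n, S) = 6 + 4*S² (q(n, S) = (S + S)² + 6 = (2*S)² + 6 = 4*S² + 6 = 6 + 4*S²)
(q(-11, -14) - 194)/(-996) = ((6 + 4*(-14)²) - 194)/(-996) = ((6 + 4*196) - 194)*(-1/996) = ((6 + 784) - 194)*(-1/996) = (790 - 194)*(-1/996) = 596*(-1/996) = -149/249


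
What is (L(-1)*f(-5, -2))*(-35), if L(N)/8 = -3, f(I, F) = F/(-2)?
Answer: 840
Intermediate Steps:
f(I, F) = -F/2 (f(I, F) = F*(-½) = -F/2)
L(N) = -24 (L(N) = 8*(-3) = -24)
(L(-1)*f(-5, -2))*(-35) = -(-12)*(-2)*(-35) = -24*1*(-35) = -24*(-35) = 840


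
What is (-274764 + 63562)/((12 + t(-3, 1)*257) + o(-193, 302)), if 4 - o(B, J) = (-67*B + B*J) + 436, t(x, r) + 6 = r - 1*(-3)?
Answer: -211202/44421 ≈ -4.7546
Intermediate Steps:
t(x, r) = -3 + r (t(x, r) = -6 + (r - 1*(-3)) = -6 + (r + 3) = -6 + (3 + r) = -3 + r)
o(B, J) = -432 + 67*B - B*J (o(B, J) = 4 - ((-67*B + B*J) + 436) = 4 - (436 - 67*B + B*J) = 4 + (-436 + 67*B - B*J) = -432 + 67*B - B*J)
(-274764 + 63562)/((12 + t(-3, 1)*257) + o(-193, 302)) = (-274764 + 63562)/((12 + (-3 + 1)*257) + (-432 + 67*(-193) - 1*(-193)*302)) = -211202/((12 - 2*257) + (-432 - 12931 + 58286)) = -211202/((12 - 514) + 44923) = -211202/(-502 + 44923) = -211202/44421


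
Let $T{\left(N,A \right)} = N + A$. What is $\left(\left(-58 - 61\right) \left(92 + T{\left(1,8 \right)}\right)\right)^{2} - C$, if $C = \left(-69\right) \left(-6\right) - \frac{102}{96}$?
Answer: $\frac{2311295169}{16} \approx 1.4446 \cdot 10^{8}$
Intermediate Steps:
$C = \frac{6607}{16}$ ($C = 414 - \frac{17}{16} = \frac{6607}{16} \approx 412.94$)
$T{\left(N,A \right)} = A + N$
$\left(\left(-58 - 61\right) \left(92 + T{\left(1,8 \right)}\right)\right)^{2} - C = \left(\left(-58 - 61\right) \left(92 + \left(8 + 1\right)\right)\right)^{2} - \frac{6607}{16} = \left(- 119 \left(92 + 9\right)\right)^{2} - \frac{6607}{16} = \left(\left(-119\right) 101\right)^{2} - \frac{6607}{16} = \left(-12019\right)^{2} - \frac{6607}{16} = 144456361 - \frac{6607}{16} = \frac{2311295169}{16}$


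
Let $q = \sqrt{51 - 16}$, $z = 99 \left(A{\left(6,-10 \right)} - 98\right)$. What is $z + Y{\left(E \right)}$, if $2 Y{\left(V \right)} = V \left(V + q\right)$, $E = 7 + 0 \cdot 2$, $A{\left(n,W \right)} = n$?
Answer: $- \frac{18167}{2} + \frac{7 \sqrt{35}}{2} \approx -9062.8$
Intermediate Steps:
$z = -9108$ ($z = 99 \left(6 - 98\right) = 99 \left(-92\right) = -9108$)
$q = \sqrt{35} \approx 5.9161$
$E = 7$ ($E = 7 + 0 = 7$)
$Y{\left(V \right)} = \frac{V \left(V + \sqrt{35}\right)}{2}$
$z + Y{\left(E \right)} = -9108 + \frac{1}{2} \cdot 7 \left(7 + \sqrt{35}\right) = -9108 + \left(\frac{49}{2} + \frac{7 \sqrt{35}}{2}\right) = - \frac{18167}{2} + \frac{7 \sqrt{35}}{2}$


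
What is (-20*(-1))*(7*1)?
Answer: 140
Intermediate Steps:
(-20*(-1))*(7*1) = 20*7 = 140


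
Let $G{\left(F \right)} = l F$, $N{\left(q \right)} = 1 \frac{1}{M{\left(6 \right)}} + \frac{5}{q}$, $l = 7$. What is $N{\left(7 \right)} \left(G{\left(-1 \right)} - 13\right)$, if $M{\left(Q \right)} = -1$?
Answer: $\frac{40}{7} \approx 5.7143$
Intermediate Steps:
$N{\left(q \right)} = -1 + \frac{5}{q}$ ($N{\left(q \right)} = 1 \frac{1}{-1} + \frac{5}{q} = 1 \left(-1\right) + \frac{5}{q} = -1 + \frac{5}{q}$)
$G{\left(F \right)} = 7 F$
$N{\left(7 \right)} \left(G{\left(-1 \right)} - 13\right) = \frac{5 - 7}{7} \left(7 \left(-1\right) - 13\right) = \frac{5 - 7}{7} \left(-7 - 13\right) = \frac{1}{7} \left(-2\right) \left(-20\right) = \left(- \frac{2}{7}\right) \left(-20\right) = \frac{40}{7}$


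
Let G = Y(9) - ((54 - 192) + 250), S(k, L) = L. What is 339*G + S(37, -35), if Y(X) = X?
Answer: -34952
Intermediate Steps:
G = -103 (G = 9 - ((54 - 192) + 250) = 9 - (-138 + 250) = 9 - 1*112 = 9 - 112 = -103)
339*G + S(37, -35) = 339*(-103) - 35 = -34917 - 35 = -34952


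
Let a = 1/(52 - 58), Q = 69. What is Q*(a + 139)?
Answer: 19159/2 ≈ 9579.5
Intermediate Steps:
a = -⅙ (a = 1/(-6) = -⅙ ≈ -0.16667)
Q*(a + 139) = 69*(-⅙ + 139) = 69*(833/6) = 19159/2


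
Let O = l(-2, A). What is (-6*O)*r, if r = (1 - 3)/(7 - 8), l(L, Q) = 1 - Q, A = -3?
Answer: -48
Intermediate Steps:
O = 4 (O = 1 - 1*(-3) = 1 + 3 = 4)
r = 2 (r = -2/(-1) = -2*(-1) = 2)
(-6*O)*r = -6*4*2 = -24*2 = -48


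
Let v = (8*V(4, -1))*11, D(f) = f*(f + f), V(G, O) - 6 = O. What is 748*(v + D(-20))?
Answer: 927520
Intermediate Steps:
V(G, O) = 6 + O
D(f) = 2*f² (D(f) = f*(2*f) = 2*f²)
v = 440 (v = (8*(6 - 1))*11 = (8*5)*11 = 40*11 = 440)
748*(v + D(-20)) = 748*(440 + 2*(-20)²) = 748*(440 + 2*400) = 748*(440 + 800) = 748*1240 = 927520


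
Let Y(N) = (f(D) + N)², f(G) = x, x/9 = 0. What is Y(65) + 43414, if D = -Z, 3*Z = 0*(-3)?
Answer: 47639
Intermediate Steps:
x = 0 (x = 9*0 = 0)
Z = 0 (Z = (0*(-3))/3 = (⅓)*0 = 0)
D = 0 (D = -1*0 = 0)
f(G) = 0
Y(N) = N² (Y(N) = (0 + N)² = N²)
Y(65) + 43414 = 65² + 43414 = 4225 + 43414 = 47639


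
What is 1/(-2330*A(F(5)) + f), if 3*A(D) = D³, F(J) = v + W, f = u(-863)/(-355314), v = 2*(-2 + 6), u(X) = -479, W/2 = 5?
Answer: -355314/1609401868801 ≈ -2.2077e-7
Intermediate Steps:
W = 10 (W = 2*5 = 10)
v = 8 (v = 2*4 = 8)
f = 479/355314 (f = -479/(-355314) = -479*(-1/355314) = 479/355314 ≈ 0.0013481)
F(J) = 18 (F(J) = 8 + 10 = 18)
A(D) = D³/3
1/(-2330*A(F(5)) + f) = 1/(-2330*18³/3 + 479/355314) = 1/(-2330*5832/3 + 479/355314) = 1/(-2330*1944 + 479/355314) = 1/(-4529520 + 479/355314) = 1/(-1609401868801/355314) = -355314/1609401868801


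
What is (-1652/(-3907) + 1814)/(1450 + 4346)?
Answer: 3544475/11322486 ≈ 0.31305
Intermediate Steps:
(-1652/(-3907) + 1814)/(1450 + 4346) = (-1652*(-1/3907) + 1814)/5796 = (1652/3907 + 1814)*(1/5796) = (7088950/3907)*(1/5796) = 3544475/11322486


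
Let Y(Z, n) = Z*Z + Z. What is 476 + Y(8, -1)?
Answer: 548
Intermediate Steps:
Y(Z, n) = Z + Z² (Y(Z, n) = Z² + Z = Z + Z²)
476 + Y(8, -1) = 476 + 8*(1 + 8) = 476 + 8*9 = 476 + 72 = 548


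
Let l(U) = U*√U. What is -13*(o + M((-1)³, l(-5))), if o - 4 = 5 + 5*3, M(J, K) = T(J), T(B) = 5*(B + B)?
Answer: -182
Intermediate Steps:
l(U) = U^(3/2)
T(B) = 10*B (T(B) = 5*(2*B) = 10*B)
M(J, K) = 10*J
o = 24 (o = 4 + (5 + 5*3) = 4 + (5 + 15) = 4 + 20 = 24)
-13*(o + M((-1)³, l(-5))) = -13*(24 + 10*(-1)³) = -13*(24 + 10*(-1)) = -13*(24 - 10) = -13*14 = -182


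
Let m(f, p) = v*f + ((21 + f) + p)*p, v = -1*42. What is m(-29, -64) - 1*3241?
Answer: 2585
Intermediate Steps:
v = -42
m(f, p) = -42*f + p*(21 + f + p) (m(f, p) = -42*f + ((21 + f) + p)*p = -42*f + (21 + f + p)*p = -42*f + p*(21 + f + p))
m(-29, -64) - 1*3241 = ((-64)² - 42*(-29) + 21*(-64) - 29*(-64)) - 1*3241 = (4096 + 1218 - 1344 + 1856) - 3241 = 5826 - 3241 = 2585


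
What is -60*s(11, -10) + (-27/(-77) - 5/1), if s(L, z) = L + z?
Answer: -4978/77 ≈ -64.649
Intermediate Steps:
-60*s(11, -10) + (-27/(-77) - 5/1) = -60*(11 - 10) + (-27/(-77) - 5/1) = -60*1 + (-27*(-1/77) - 5*1) = -60 + (27/77 - 5) = -60 - 358/77 = -4978/77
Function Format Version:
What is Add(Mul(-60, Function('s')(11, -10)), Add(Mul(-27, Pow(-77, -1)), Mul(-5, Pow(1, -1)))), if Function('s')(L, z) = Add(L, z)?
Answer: Rational(-4978, 77) ≈ -64.649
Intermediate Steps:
Add(Mul(-60, Function('s')(11, -10)), Add(Mul(-27, Pow(-77, -1)), Mul(-5, Pow(1, -1)))) = Add(Mul(-60, Add(11, -10)), Add(Mul(-27, Pow(-77, -1)), Mul(-5, Pow(1, -1)))) = Add(Mul(-60, 1), Add(Mul(-27, Rational(-1, 77)), Mul(-5, 1))) = Add(-60, Add(Rational(27, 77), -5)) = Add(-60, Rational(-358, 77)) = Rational(-4978, 77)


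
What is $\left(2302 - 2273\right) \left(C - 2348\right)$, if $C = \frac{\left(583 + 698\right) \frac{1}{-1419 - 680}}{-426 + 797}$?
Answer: $- \frac{7575036031}{111247} \approx -68092.0$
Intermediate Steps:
$C = - \frac{183}{111247}$ ($C = \frac{1281 \frac{1}{-2099}}{371} = 1281 \left(- \frac{1}{2099}\right) \frac{1}{371} = \left(- \frac{1281}{2099}\right) \frac{1}{371} = - \frac{183}{111247} \approx -0.001645$)
$\left(2302 - 2273\right) \left(C - 2348\right) = \left(2302 - 2273\right) \left(- \frac{183}{111247} - 2348\right) = 29 \left(- \frac{261208139}{111247}\right) = - \frac{7575036031}{111247}$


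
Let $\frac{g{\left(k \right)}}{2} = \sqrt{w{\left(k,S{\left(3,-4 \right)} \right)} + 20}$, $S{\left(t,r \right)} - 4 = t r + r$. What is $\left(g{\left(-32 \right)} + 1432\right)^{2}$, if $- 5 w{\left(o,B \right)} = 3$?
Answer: $\frac{10253508}{5} + \frac{5728 \sqrt{485}}{5} \approx 2.0759 \cdot 10^{6}$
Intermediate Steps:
$S{\left(t,r \right)} = 4 + r + r t$ ($S{\left(t,r \right)} = 4 + \left(t r + r\right) = 4 + \left(r t + r\right) = 4 + \left(r + r t\right) = 4 + r + r t$)
$w{\left(o,B \right)} = - \frac{3}{5}$ ($w{\left(o,B \right)} = \left(- \frac{1}{5}\right) 3 = - \frac{3}{5}$)
$g{\left(k \right)} = \frac{2 \sqrt{485}}{5}$ ($g{\left(k \right)} = 2 \sqrt{- \frac{3}{5} + 20} = 2 \sqrt{\frac{97}{5}} = 2 \frac{\sqrt{485}}{5} = \frac{2 \sqrt{485}}{5}$)
$\left(g{\left(-32 \right)} + 1432\right)^{2} = \left(\frac{2 \sqrt{485}}{5} + 1432\right)^{2} = \left(1432 + \frac{2 \sqrt{485}}{5}\right)^{2}$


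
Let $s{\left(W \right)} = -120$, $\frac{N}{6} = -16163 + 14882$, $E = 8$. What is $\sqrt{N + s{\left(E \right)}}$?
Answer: $i \sqrt{7806} \approx 88.352 i$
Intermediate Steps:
$N = -7686$ ($N = 6 \left(-16163 + 14882\right) = 6 \left(-1281\right) = -7686$)
$\sqrt{N + s{\left(E \right)}} = \sqrt{-7686 - 120} = \sqrt{-7806} = i \sqrt{7806}$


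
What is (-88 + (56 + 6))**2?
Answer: 676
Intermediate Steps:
(-88 + (56 + 6))**2 = (-88 + 62)**2 = (-26)**2 = 676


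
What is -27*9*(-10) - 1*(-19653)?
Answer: 22083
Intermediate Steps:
-27*9*(-10) - 1*(-19653) = -243*(-10) + 19653 = 2430 + 19653 = 22083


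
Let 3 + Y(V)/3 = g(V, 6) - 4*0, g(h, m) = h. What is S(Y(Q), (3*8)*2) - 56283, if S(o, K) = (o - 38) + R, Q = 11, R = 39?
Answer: -56258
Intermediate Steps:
Y(V) = -9 + 3*V (Y(V) = -9 + 3*(V - 4*0) = -9 + 3*(V + 0) = -9 + 3*V)
S(o, K) = 1 + o (S(o, K) = (o - 38) + 39 = (-38 + o) + 39 = 1 + o)
S(Y(Q), (3*8)*2) - 56283 = (1 + (-9 + 3*11)) - 56283 = (1 + (-9 + 33)) - 56283 = (1 + 24) - 56283 = 25 - 56283 = -56258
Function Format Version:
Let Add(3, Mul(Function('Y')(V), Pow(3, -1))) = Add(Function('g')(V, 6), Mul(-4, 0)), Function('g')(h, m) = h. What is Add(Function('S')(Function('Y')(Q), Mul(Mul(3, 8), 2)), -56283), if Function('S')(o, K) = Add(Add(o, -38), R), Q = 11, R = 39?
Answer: -56258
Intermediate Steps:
Function('Y')(V) = Add(-9, Mul(3, V)) (Function('Y')(V) = Add(-9, Mul(3, Add(V, Mul(-4, 0)))) = Add(-9, Mul(3, Add(V, 0))) = Add(-9, Mul(3, V)))
Function('S')(o, K) = Add(1, o) (Function('S')(o, K) = Add(Add(o, -38), 39) = Add(Add(-38, o), 39) = Add(1, o))
Add(Function('S')(Function('Y')(Q), Mul(Mul(3, 8), 2)), -56283) = Add(Add(1, Add(-9, Mul(3, 11))), -56283) = Add(Add(1, Add(-9, 33)), -56283) = Add(Add(1, 24), -56283) = Add(25, -56283) = -56258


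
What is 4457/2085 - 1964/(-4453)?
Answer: 23941961/9284505 ≈ 2.5787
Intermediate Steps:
4457/2085 - 1964/(-4453) = 4457*(1/2085) - 1964*(-1/4453) = 4457/2085 + 1964/4453 = 23941961/9284505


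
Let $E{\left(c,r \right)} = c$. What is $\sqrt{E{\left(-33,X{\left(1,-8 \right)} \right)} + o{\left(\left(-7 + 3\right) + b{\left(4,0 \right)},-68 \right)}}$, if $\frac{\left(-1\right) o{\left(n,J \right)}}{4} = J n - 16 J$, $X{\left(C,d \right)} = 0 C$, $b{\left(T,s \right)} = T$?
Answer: $i \sqrt{4385} \approx 66.219 i$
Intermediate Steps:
$X{\left(C,d \right)} = 0$
$o{\left(n,J \right)} = 64 J - 4 J n$ ($o{\left(n,J \right)} = - 4 \left(J n - 16 J\right) = - 4 \left(- 16 J + J n\right) = 64 J - 4 J n$)
$\sqrt{E{\left(-33,X{\left(1,-8 \right)} \right)} + o{\left(\left(-7 + 3\right) + b{\left(4,0 \right)},-68 \right)}} = \sqrt{-33 + 4 \left(-68\right) \left(16 - \left(\left(-7 + 3\right) + 4\right)\right)} = \sqrt{-33 + 4 \left(-68\right) \left(16 - \left(-4 + 4\right)\right)} = \sqrt{-33 + 4 \left(-68\right) \left(16 - 0\right)} = \sqrt{-33 + 4 \left(-68\right) \left(16 + 0\right)} = \sqrt{-33 + 4 \left(-68\right) 16} = \sqrt{-33 - 4352} = \sqrt{-4385} = i \sqrt{4385}$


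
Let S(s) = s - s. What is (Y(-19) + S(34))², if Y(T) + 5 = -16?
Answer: 441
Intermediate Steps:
Y(T) = -21 (Y(T) = -5 - 16 = -21)
S(s) = 0
(Y(-19) + S(34))² = (-21 + 0)² = (-21)² = 441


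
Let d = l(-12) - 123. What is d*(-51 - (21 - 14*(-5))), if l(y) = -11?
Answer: 19028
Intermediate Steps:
d = -134 (d = -11 - 123 = -134)
d*(-51 - (21 - 14*(-5))) = -134*(-51 - (21 - 14*(-5))) = -134*(-51 - (21 - 1*(-70))) = -134*(-51 - (21 + 70)) = -134*(-51 - 1*91) = -134*(-51 - 91) = -134*(-142) = 19028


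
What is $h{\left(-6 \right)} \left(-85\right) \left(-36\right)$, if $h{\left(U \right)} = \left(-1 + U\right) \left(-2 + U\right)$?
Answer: $171360$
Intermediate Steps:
$h{\left(-6 \right)} \left(-85\right) \left(-36\right) = \left(2 + \left(-6\right)^{2} - -18\right) \left(-85\right) \left(-36\right) = \left(2 + 36 + 18\right) \left(-85\right) \left(-36\right) = 56 \left(-85\right) \left(-36\right) = \left(-4760\right) \left(-36\right) = 171360$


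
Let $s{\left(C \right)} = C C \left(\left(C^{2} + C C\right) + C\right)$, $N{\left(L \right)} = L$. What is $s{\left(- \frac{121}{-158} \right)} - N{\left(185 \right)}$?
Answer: $- \frac{7161475960}{38950081} \approx -183.86$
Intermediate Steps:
$s{\left(C \right)} = C^{2} \left(C + 2 C^{2}\right)$ ($s{\left(C \right)} = C^{2} \left(\left(C^{2} + C^{2}\right) + C\right) = C^{2} \left(2 C^{2} + C\right) = C^{2} \left(C + 2 C^{2}\right)$)
$s{\left(- \frac{121}{-158} \right)} - N{\left(185 \right)} = \left(- \frac{121}{-158}\right)^{3} \left(1 + 2 \left(- \frac{121}{-158}\right)\right) - 185 = \left(\left(-121\right) \left(- \frac{1}{158}\right)\right)^{3} \left(1 + 2 \left(\left(-121\right) \left(- \frac{1}{158}\right)\right)\right) - 185 = \left(\frac{121}{158}\right)^{3} \left(1 + 2 \cdot \frac{121}{158}\right) - 185 = \frac{1771561 \left(1 + \frac{121}{79}\right)}{3944312} - 185 = \frac{1771561}{3944312} \cdot \frac{200}{79} - 185 = \frac{44289025}{38950081} - 185 = - \frac{7161475960}{38950081}$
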